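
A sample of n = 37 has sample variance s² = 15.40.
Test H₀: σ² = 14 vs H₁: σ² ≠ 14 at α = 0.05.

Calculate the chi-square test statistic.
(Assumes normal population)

df = n - 1 = 36
χ² = (n-1)s²/σ₀² = 36×15.40/14 = 39.6000
Critical values: χ²_{0.975,36} = 21.336, χ²_{0.025,36} = 54.437
Rejection region: χ² < 21.336 or χ² > 54.437
Decision: fail to reject H₀

Answer: χ² = 39.6000, fail to reject H₀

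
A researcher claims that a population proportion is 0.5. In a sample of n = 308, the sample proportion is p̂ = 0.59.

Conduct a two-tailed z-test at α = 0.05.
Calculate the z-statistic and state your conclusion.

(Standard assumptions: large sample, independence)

Answer: z = 3.1590, reject H₀

Derivation:
H₀: p = 0.5, H₁: p ≠ 0.5
Standard error: SE = √(p₀(1-p₀)/n) = √(0.5×0.5/308) = 0.028490
z-statistic: z = (p̂ - p₀)/SE = (0.59 - 0.5)/0.028490 = 3.1590
Critical value: z_0.025 = ±1.960
p-value = 0.0016
Decision: reject H₀ at α = 0.05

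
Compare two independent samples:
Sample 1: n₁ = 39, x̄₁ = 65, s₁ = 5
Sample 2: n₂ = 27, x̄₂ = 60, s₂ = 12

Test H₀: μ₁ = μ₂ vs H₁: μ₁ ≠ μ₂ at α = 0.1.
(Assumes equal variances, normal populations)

Pooled variance: s²_p = [38×5² + 26×12²]/(64) = 73.3438
s_p = 8.5641
SE = s_p×√(1/n₁ + 1/n₂) = 8.5641×√(1/39 + 1/27) = 2.1441
t = (x̄₁ - x̄₂)/SE = (65 - 60)/2.1441 = 2.3320
df = 64, t-critical = ±1.669
Decision: reject H₀

Answer: t = 2.3320, reject H₀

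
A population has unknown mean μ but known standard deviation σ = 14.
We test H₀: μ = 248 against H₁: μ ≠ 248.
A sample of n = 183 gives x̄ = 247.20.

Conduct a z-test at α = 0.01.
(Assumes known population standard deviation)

Standard error: SE = σ/√n = 14/√183 = 1.0349
z-statistic: z = (x̄ - μ₀)/SE = (247.20 - 248)/1.0349 = -0.7730
Critical value: ±2.576
p-value = 0.4395
Decision: fail to reject H₀

Answer: z = -0.7730, fail to reject H₀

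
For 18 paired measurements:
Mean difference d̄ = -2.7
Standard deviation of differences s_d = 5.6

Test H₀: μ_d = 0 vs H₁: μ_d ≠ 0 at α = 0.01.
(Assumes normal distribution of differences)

Answer: t = -2.0456, fail to reject H₀

Derivation:
df = n - 1 = 17
SE = s_d/√n = 5.6/√18 = 1.3199
t = d̄/SE = -2.7/1.3199 = -2.0456
Critical value: t_{0.005,17} = ±2.898
p-value ≈ 0.0566
Decision: fail to reject H₀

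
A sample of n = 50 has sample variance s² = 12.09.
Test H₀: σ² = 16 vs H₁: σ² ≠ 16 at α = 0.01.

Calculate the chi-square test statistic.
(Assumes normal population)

Answer: χ² = 37.0256, fail to reject H₀

Derivation:
df = n - 1 = 49
χ² = (n-1)s²/σ₀² = 49×12.09/16 = 37.0256
Critical values: χ²_{0.995,49} = 27.249, χ²_{0.005,49} = 78.231
Rejection region: χ² < 27.249 or χ² > 78.231
Decision: fail to reject H₀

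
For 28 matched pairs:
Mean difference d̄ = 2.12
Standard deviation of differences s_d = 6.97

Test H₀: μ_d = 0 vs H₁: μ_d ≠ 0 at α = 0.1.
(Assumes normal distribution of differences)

df = n - 1 = 27
SE = s_d/√n = 6.97/√28 = 1.3172
t = d̄/SE = 2.12/1.3172 = 1.6095
Critical value: t_{0.05,27} = ±1.703
p-value ≈ 0.1191
Decision: fail to reject H₀

Answer: t = 1.6095, fail to reject H₀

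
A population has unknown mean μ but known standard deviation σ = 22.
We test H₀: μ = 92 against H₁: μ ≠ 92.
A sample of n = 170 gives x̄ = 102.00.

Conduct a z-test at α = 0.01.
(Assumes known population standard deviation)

Answer: z = 5.9266, reject H₀

Derivation:
Standard error: SE = σ/√n = 22/√170 = 1.6873
z-statistic: z = (x̄ - μ₀)/SE = (102.00 - 92)/1.6873 = 5.9266
Critical value: ±2.576
p-value < 0.0001
Decision: reject H₀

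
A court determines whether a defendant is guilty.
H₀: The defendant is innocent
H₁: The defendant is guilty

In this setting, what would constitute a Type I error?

Type I error: rejecting H₀ when it is actually true (false positive).
Type II error: failing to reject H₀ when H₁ is actually true (false negative).

Answer: Convicting an innocent person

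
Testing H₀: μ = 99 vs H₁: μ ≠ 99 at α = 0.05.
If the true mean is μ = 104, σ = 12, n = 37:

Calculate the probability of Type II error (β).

Answer: β ≈ 0.2828

Derivation:
SE = σ/√n = 12/√37 = 1.9728
Critical values: μ₀ ± z_0.025×SE = 99 ± 1.960×1.9728
Acceptance region: (95.1333, 102.8667)
Under H₁ (μ = 104): z_high = (102.8667 - 104)/1.9728 = -0.5745, z_low = (95.1333 - 104)/1.9728 = -4.4945
β = P(not reject | H₁) = Φ(-0.5745) - Φ(-4.4945) ≈ 0.2828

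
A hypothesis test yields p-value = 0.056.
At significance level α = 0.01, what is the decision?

Compare p-value to α:
0.056 ≥ 0.01
Decision: fail to reject H₀

Answer: fail to reject H₀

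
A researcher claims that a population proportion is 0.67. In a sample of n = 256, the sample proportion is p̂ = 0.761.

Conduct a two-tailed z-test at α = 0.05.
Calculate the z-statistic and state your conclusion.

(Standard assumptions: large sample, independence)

Answer: z = 3.0965, reject H₀

Derivation:
H₀: p = 0.67, H₁: p ≠ 0.67
Standard error: SE = √(p₀(1-p₀)/n) = √(0.67×0.33/256) = 0.029388
z-statistic: z = (p̂ - p₀)/SE = (0.761 - 0.67)/0.029388 = 3.0965
Critical value: z_0.025 = ±1.960
p-value = 0.0020
Decision: reject H₀ at α = 0.05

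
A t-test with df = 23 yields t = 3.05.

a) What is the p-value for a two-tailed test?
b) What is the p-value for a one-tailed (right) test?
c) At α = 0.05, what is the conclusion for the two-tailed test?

Answer: a) 0.0057, b) 0.0028, c) reject H₀

Derivation:
Using t-distribution with df = 23:
a) Two-tailed: p = 2×P(T > 3.05) = 0.0057
b) One-tailed: p = P(T > 3.05) = 0.0028
c) 0.0057 < 0.05, reject H₀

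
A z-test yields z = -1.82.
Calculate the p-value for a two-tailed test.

For z = -1.82:
p = 2×P(Z > |-1.82|) = 2×(1 - Φ(1.82)) = 0.0688

Answer: p-value ≈ 0.0688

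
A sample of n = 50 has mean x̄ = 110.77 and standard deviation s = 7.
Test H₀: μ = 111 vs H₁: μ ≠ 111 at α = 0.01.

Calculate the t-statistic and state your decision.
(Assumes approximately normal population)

df = n - 1 = 49
SE = s/√n = 7/√50 = 0.9899
t = (x̄ - μ₀)/SE = (110.77 - 111)/0.9899 = -0.2323
Critical value: t_{0.005,49} = ±2.680
p-value ≈ 0.8173
Decision: fail to reject H₀

Answer: t = -0.2323, fail to reject H₀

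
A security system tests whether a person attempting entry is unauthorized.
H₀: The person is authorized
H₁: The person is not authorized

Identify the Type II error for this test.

Answer: Granting entry to an unauthorized person

Derivation:
Type I error: rejecting H₀ when it is actually true (false positive).
Type II error: failing to reject H₀ when H₁ is actually true (false negative).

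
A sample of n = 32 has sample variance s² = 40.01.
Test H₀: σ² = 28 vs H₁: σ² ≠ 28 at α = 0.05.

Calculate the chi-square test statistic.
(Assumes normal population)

Answer: χ² = 44.2968, fail to reject H₀

Derivation:
df = n - 1 = 31
χ² = (n-1)s²/σ₀² = 31×40.01/28 = 44.2968
Critical values: χ²_{0.975,31} = 17.539, χ²_{0.025,31} = 48.232
Rejection region: χ² < 17.539 or χ² > 48.232
Decision: fail to reject H₀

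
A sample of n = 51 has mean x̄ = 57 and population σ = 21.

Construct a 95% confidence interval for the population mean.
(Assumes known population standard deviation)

Confidence level: 95%, α = 0.05
z_0.025 = 1.960
SE = σ/√n = 21/√51 = 2.9406
Margin of error = 1.960 × 2.9406 = 5.7636
CI: x̄ ± margin = 57 ± 5.7636
CI: (51.2364, 62.7636)

Answer: (51.2364, 62.7636)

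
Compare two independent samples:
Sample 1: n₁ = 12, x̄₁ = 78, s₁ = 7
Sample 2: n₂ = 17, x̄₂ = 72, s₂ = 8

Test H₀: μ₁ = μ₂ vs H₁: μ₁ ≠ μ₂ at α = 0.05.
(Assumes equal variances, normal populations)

Pooled variance: s²_p = [11×7² + 16×8²]/(27) = 57.8889
s_p = 7.6085
SE = s_p×√(1/n₁ + 1/n₂) = 7.6085×√(1/12 + 1/17) = 2.8687
t = (x̄₁ - x̄₂)/SE = (78 - 72)/2.8687 = 2.0915
df = 27, t-critical = ±2.052
Decision: reject H₀

Answer: t = 2.0915, reject H₀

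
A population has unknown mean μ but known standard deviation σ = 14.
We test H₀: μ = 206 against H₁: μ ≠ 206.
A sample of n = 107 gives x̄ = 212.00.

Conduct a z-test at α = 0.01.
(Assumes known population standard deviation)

Standard error: SE = σ/√n = 14/√107 = 1.3534
z-statistic: z = (x̄ - μ₀)/SE = (212.00 - 206)/1.3534 = 4.4333
Critical value: ±2.576
p-value < 0.0001
Decision: reject H₀

Answer: z = 4.4333, reject H₀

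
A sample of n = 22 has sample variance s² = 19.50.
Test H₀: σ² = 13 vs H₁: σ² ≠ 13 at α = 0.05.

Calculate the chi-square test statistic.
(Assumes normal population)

df = n - 1 = 21
χ² = (n-1)s²/σ₀² = 21×19.50/13 = 31.5000
Critical values: χ²_{0.975,21} = 10.283, χ²_{0.025,21} = 35.479
Rejection region: χ² < 10.283 or χ² > 35.479
Decision: fail to reject H₀

Answer: χ² = 31.5000, fail to reject H₀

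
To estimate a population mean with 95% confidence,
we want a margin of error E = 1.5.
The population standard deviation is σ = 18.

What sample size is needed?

z_0.025 = 1.960
n = (z×σ/E)² = (1.960×18/1.5)²
n = 553.1904
Round up: n = 554

Answer: n = 554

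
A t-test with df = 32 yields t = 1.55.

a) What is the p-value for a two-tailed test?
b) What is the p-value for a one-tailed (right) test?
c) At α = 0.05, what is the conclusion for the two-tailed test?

Answer: a) 0.1310, b) 0.0655, c) fail to reject H₀

Derivation:
Using t-distribution with df = 32:
a) Two-tailed: p = 2×P(T > 1.55) = 0.1310
b) One-tailed: p = P(T > 1.55) = 0.0655
c) 0.1310 ≥ 0.05, fail to reject H₀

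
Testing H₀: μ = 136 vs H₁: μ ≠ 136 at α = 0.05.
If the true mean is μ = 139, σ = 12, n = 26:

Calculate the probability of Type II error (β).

Answer: β ≈ 0.7528

Derivation:
SE = σ/√n = 12/√26 = 2.3534
Critical values: μ₀ ± z_0.025×SE = 136 ± 1.960×2.3534
Acceptance region: (131.3873, 140.6127)
Under H₁ (μ = 139): z_high = (140.6127 - 139)/2.3534 = 0.6853, z_low = (131.3873 - 139)/2.3534 = -3.2348
β = P(not reject | H₁) = Φ(0.6853) - Φ(-3.2348) ≈ 0.7528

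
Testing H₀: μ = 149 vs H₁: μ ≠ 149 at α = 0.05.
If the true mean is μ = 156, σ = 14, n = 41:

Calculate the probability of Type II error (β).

Answer: β ≈ 0.1072

Derivation:
SE = σ/√n = 14/√41 = 2.1864
Critical values: μ₀ ± z_0.025×SE = 149 ± 1.960×2.1864
Acceptance region: (144.7147, 153.2853)
Under H₁ (μ = 156): z_high = (153.2853 - 156)/2.1864 = -1.2416, z_low = (144.7147 - 156)/2.1864 = -5.1616
β = P(not reject | H₁) = Φ(-1.2416) - Φ(-5.1616) ≈ 0.1072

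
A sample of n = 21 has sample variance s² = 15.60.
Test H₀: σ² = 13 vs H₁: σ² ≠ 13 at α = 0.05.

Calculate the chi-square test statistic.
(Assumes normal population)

df = n - 1 = 20
χ² = (n-1)s²/σ₀² = 20×15.60/13 = 24.0000
Critical values: χ²_{0.975,20} = 9.591, χ²_{0.025,20} = 34.170
Rejection region: χ² < 9.591 or χ² > 34.170
Decision: fail to reject H₀

Answer: χ² = 24.0000, fail to reject H₀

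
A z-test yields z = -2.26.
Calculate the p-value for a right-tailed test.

For z = -2.26:
p = P(Z > -2.26) = 1 - Φ(-2.26) = 0.9881

Answer: p-value ≈ 0.9881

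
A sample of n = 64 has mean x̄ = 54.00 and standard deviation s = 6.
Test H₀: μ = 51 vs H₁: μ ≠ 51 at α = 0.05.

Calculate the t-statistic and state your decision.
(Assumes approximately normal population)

Answer: t = 4.0000, reject H₀

Derivation:
df = n - 1 = 63
SE = s/√n = 6/√64 = 0.7500
t = (x̄ - μ₀)/SE = (54.00 - 51)/0.7500 = 4.0000
Critical value: t_{0.025,63} = ±1.998
p-value ≈ 0.0002
Decision: reject H₀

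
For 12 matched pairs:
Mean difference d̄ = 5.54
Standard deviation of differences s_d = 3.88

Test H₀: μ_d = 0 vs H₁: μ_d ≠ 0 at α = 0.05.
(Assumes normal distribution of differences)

df = n - 1 = 11
SE = s_d/√n = 3.88/√12 = 1.1201
t = d̄/SE = 5.54/1.1201 = 4.9460
Critical value: t_{0.025,11} = ±2.201
p-value ≈ 0.0004
Decision: reject H₀

Answer: t = 4.9460, reject H₀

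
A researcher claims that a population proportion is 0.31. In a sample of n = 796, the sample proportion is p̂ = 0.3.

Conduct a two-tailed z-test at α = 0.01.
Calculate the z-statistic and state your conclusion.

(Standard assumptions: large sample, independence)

H₀: p = 0.31, H₁: p ≠ 0.31
Standard error: SE = √(p₀(1-p₀)/n) = √(0.31×0.69/796) = 0.016393
z-statistic: z = (p̂ - p₀)/SE = (0.3 - 0.31)/0.016393 = -0.6100
Critical value: z_0.005 = ±2.576
p-value = 0.5419
Decision: fail to reject H₀ at α = 0.01

Answer: z = -0.6100, fail to reject H₀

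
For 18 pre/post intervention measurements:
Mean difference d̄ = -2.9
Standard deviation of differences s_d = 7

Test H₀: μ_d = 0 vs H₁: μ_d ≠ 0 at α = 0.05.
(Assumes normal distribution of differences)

Answer: t = -1.7577, fail to reject H₀

Derivation:
df = n - 1 = 17
SE = s_d/√n = 7/√18 = 1.6499
t = d̄/SE = -2.9/1.6499 = -1.7577
Critical value: t_{0.025,17} = ±2.110
p-value ≈ 0.0968
Decision: fail to reject H₀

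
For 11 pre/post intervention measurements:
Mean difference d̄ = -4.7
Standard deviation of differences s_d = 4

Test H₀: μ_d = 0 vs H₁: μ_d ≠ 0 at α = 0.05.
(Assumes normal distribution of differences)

df = n - 1 = 10
SE = s_d/√n = 4/√11 = 1.2060
t = d̄/SE = -4.7/1.2060 = -3.8972
Critical value: t_{0.025,10} = ±2.228
p-value ≈ 0.0030
Decision: reject H₀

Answer: t = -3.8972, reject H₀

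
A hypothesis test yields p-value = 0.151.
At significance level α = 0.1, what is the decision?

Compare p-value to α:
0.151 ≥ 0.1
Decision: fail to reject H₀

Answer: fail to reject H₀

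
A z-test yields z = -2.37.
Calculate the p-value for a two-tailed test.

For z = -2.37:
p = 2×P(Z > |-2.37|) = 2×(1 - Φ(2.37)) = 0.0178

Answer: p-value ≈ 0.0178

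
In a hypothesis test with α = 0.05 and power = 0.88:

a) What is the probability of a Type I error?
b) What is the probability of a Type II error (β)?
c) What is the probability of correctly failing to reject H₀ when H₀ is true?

a) Type I error probability = α = 0.05
b) Power = P(reject H₀ | H₁ true) = 1 - β = 0.88, so Type II error probability = β = 1 - Power = 0.12
c) P(fail to reject H₀ | H₀ true) = 1 - α = 0.95

Answer: a) 0.05, b) 0.12, c) 0.95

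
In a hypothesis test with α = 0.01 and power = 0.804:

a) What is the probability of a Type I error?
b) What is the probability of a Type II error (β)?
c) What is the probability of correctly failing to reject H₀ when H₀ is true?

Answer: a) 0.01, b) 0.196, c) 0.99

Derivation:
a) Type I error probability = α = 0.01
b) Power = P(reject H₀ | H₁ true) = 1 - β = 0.804, so Type II error probability = β = 1 - Power = 0.196
c) P(fail to reject H₀ | H₀ true) = 1 - α = 0.99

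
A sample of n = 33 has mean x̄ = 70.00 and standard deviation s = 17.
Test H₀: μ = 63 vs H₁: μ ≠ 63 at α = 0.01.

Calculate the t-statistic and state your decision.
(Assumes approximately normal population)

df = n - 1 = 32
SE = s/√n = 17/√33 = 2.9593
t = (x̄ - μ₀)/SE = (70.00 - 63)/2.9593 = 2.3654
Critical value: t_{0.005,32} = ±2.738
p-value ≈ 0.0242
Decision: fail to reject H₀

Answer: t = 2.3654, fail to reject H₀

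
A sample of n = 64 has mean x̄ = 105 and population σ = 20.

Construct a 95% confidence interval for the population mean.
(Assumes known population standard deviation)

Confidence level: 95%, α = 0.05
z_0.025 = 1.960
SE = σ/√n = 20/√64 = 2.5000
Margin of error = 1.960 × 2.5000 = 4.9000
CI: x̄ ± margin = 105 ± 4.9000
CI: (100.1000, 109.9000)

Answer: (100.1000, 109.9000)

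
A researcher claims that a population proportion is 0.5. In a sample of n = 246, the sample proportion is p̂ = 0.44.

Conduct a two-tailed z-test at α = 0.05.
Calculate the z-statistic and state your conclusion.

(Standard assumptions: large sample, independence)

Answer: z = -1.8821, fail to reject H₀

Derivation:
H₀: p = 0.5, H₁: p ≠ 0.5
Standard error: SE = √(p₀(1-p₀)/n) = √(0.5×0.5/246) = 0.031879
z-statistic: z = (p̂ - p₀)/SE = (0.44 - 0.5)/0.031879 = -1.8821
Critical value: z_0.025 = ±1.960
p-value = 0.0598
Decision: fail to reject H₀ at α = 0.05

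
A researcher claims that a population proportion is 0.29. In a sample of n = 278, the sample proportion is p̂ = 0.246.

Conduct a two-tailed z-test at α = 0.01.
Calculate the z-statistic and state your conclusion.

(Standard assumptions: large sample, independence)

Answer: z = -1.6168, fail to reject H₀

Derivation:
H₀: p = 0.29, H₁: p ≠ 0.29
Standard error: SE = √(p₀(1-p₀)/n) = √(0.29×0.71/278) = 0.027215
z-statistic: z = (p̂ - p₀)/SE = (0.246 - 0.29)/0.027215 = -1.6168
Critical value: z_0.005 = ±2.576
p-value = 0.1059
Decision: fail to reject H₀ at α = 0.01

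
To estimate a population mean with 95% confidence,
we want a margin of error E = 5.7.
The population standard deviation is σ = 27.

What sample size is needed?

z_0.025 = 1.960
n = (z×σ/E)² = (1.960×27/5.7)²
n = 86.1966
Round up: n = 87

Answer: n = 87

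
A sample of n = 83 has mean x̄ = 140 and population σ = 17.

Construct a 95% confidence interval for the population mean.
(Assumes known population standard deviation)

Confidence level: 95%, α = 0.05
z_0.025 = 1.960
SE = σ/√n = 17/√83 = 1.8660
Margin of error = 1.960 × 1.8660 = 3.6574
CI: x̄ ± margin = 140 ± 3.6574
CI: (136.3426, 143.6574)

Answer: (136.3426, 143.6574)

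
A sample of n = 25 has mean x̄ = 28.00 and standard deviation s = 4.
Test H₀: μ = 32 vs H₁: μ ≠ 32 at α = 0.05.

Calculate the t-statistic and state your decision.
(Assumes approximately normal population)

Answer: t = -5.0000, reject H₀

Derivation:
df = n - 1 = 24
SE = s/√n = 4/√25 = 0.8000
t = (x̄ - μ₀)/SE = (28.00 - 32)/0.8000 = -5.0000
Critical value: t_{0.025,24} = ±2.064
p-value < 0.0001
Decision: reject H₀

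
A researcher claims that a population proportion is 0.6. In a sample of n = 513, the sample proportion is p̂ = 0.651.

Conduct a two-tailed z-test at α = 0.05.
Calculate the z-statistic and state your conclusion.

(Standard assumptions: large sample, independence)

H₀: p = 0.6, H₁: p ≠ 0.6
Standard error: SE = √(p₀(1-p₀)/n) = √(0.6×0.4/513) = 0.021630
z-statistic: z = (p̂ - p₀)/SE = (0.651 - 0.6)/0.021630 = 2.3578
Critical value: z_0.025 = ±1.960
p-value = 0.0184
Decision: reject H₀ at α = 0.05

Answer: z = 2.3578, reject H₀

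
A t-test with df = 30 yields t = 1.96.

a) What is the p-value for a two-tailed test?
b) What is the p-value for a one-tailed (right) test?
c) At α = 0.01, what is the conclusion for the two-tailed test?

Answer: a) 0.0593, b) 0.0297, c) fail to reject H₀

Derivation:
Using t-distribution with df = 30:
a) Two-tailed: p = 2×P(T > 1.96) = 0.0593
b) One-tailed: p = P(T > 1.96) = 0.0297
c) 0.0593 ≥ 0.01, fail to reject H₀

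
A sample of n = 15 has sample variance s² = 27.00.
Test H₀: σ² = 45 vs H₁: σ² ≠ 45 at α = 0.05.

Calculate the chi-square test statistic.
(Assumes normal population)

Answer: χ² = 8.4000, fail to reject H₀

Derivation:
df = n - 1 = 14
χ² = (n-1)s²/σ₀² = 14×27.00/45 = 8.4000
Critical values: χ²_{0.975,14} = 5.629, χ²_{0.025,14} = 26.119
Rejection region: χ² < 5.629 or χ² > 26.119
Decision: fail to reject H₀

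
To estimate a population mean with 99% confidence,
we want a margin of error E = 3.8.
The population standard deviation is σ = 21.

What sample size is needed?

z_0.005 = 2.576
n = (z×σ/E)² = (2.576×21/3.8)²
n = 202.6577
Round up: n = 203

Answer: n = 203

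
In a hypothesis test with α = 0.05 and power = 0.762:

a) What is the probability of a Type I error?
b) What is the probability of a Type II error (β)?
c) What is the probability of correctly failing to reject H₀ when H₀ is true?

Answer: a) 0.05, b) 0.238, c) 0.95

Derivation:
a) Type I error probability = α = 0.05
b) Power = P(reject H₀ | H₁ true) = 1 - β = 0.762, so Type II error probability = β = 1 - Power = 0.238
c) P(fail to reject H₀ | H₀ true) = 1 - α = 0.95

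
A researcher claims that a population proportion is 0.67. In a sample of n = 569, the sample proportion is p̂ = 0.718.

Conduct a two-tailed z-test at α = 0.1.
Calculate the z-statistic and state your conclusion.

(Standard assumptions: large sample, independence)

H₀: p = 0.67, H₁: p ≠ 0.67
Standard error: SE = √(p₀(1-p₀)/n) = √(0.67×0.33/569) = 0.019712
z-statistic: z = (p̂ - p₀)/SE = (0.718 - 0.67)/0.019712 = 2.4351
Critical value: z_0.05 = ±1.645
p-value = 0.0149
Decision: reject H₀ at α = 0.1

Answer: z = 2.4351, reject H₀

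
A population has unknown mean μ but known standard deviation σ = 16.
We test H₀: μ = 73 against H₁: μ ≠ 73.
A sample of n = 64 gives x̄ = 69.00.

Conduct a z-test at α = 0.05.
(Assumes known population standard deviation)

Answer: z = -2.0000, reject H₀

Derivation:
Standard error: SE = σ/√n = 16/√64 = 2.0000
z-statistic: z = (x̄ - μ₀)/SE = (69.00 - 73)/2.0000 = -2.0000
Critical value: ±1.960
p-value = 0.0455
Decision: reject H₀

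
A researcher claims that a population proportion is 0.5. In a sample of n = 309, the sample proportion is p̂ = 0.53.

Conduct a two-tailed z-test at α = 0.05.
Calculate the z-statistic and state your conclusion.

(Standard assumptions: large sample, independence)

Answer: z = 1.0547, fail to reject H₀

Derivation:
H₀: p = 0.5, H₁: p ≠ 0.5
Standard error: SE = √(p₀(1-p₀)/n) = √(0.5×0.5/309) = 0.028444
z-statistic: z = (p̂ - p₀)/SE = (0.53 - 0.5)/0.028444 = 1.0547
Critical value: z_0.025 = ±1.960
p-value = 0.2916
Decision: fail to reject H₀ at α = 0.05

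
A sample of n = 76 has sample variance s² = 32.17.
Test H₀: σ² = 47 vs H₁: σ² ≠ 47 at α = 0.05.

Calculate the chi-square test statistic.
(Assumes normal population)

Answer: χ² = 51.3351, reject H₀

Derivation:
df = n - 1 = 75
χ² = (n-1)s²/σ₀² = 75×32.17/47 = 51.3351
Critical values: χ²_{0.975,75} = 52.942, χ²_{0.025,75} = 100.839
Rejection region: χ² < 52.942 or χ² > 100.839
Decision: reject H₀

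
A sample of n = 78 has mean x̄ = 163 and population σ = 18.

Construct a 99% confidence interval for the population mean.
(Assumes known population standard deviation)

Answer: (157.7499, 168.2501)

Derivation:
Confidence level: 99%, α = 0.01
z_0.005 = 2.576
SE = σ/√n = 18/√78 = 2.0381
Margin of error = 2.576 × 2.0381 = 5.2501
CI: x̄ ± margin = 163 ± 5.2501
CI: (157.7499, 168.2501)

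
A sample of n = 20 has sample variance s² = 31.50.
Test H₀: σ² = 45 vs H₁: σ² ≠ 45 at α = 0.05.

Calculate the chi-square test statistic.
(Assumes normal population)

Answer: χ² = 13.3000, fail to reject H₀

Derivation:
df = n - 1 = 19
χ² = (n-1)s²/σ₀² = 19×31.50/45 = 13.3000
Critical values: χ²_{0.975,19} = 8.907, χ²_{0.025,19} = 32.852
Rejection region: χ² < 8.907 or χ² > 32.852
Decision: fail to reject H₀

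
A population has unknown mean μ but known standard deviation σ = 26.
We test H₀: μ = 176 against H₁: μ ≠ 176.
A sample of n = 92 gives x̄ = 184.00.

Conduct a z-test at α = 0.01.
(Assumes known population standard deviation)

Standard error: SE = σ/√n = 26/√92 = 2.7107
z-statistic: z = (x̄ - μ₀)/SE = (184.00 - 176)/2.7107 = 2.9513
Critical value: ±2.576
p-value = 0.0032
Decision: reject H₀

Answer: z = 2.9513, reject H₀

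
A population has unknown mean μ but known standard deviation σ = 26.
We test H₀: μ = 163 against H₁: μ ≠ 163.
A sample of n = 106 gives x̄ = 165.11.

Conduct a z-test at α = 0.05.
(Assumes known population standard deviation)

Answer: z = 0.8355, fail to reject H₀

Derivation:
Standard error: SE = σ/√n = 26/√106 = 2.5253
z-statistic: z = (x̄ - μ₀)/SE = (165.11 - 163)/2.5253 = 0.8355
Critical value: ±1.960
p-value = 0.4034
Decision: fail to reject H₀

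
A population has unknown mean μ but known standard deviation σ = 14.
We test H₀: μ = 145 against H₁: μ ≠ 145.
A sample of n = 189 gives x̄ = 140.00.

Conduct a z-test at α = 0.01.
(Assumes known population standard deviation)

Standard error: SE = σ/√n = 14/√189 = 1.0184
z-statistic: z = (x̄ - μ₀)/SE = (140.00 - 145)/1.0184 = -4.9097
Critical value: ±2.576
p-value < 0.0001
Decision: reject H₀

Answer: z = -4.9097, reject H₀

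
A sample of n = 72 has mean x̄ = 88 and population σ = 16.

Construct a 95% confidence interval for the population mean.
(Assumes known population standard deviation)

Answer: (84.3042, 91.6958)

Derivation:
Confidence level: 95%, α = 0.05
z_0.025 = 1.960
SE = σ/√n = 16/√72 = 1.8856
Margin of error = 1.960 × 1.8856 = 3.6958
CI: x̄ ± margin = 88 ± 3.6958
CI: (84.3042, 91.6958)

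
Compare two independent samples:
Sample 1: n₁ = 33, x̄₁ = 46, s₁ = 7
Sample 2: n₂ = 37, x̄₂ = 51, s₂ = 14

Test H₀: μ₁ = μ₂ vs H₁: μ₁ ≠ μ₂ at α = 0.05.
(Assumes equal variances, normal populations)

Answer: t = -1.8543, fail to reject H₀

Derivation:
Pooled variance: s²_p = [32×7² + 36×14²]/(68) = 126.8235
s_p = 11.2616
SE = s_p×√(1/n₁ + 1/n₂) = 11.2616×√(1/33 + 1/37) = 2.6964
t = (x̄₁ - x̄₂)/SE = (46 - 51)/2.6964 = -1.8543
df = 68, t-critical = ±1.995
Decision: fail to reject H₀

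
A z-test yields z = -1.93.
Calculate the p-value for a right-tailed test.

Answer: p-value ≈ 0.9732

Derivation:
For z = -1.93:
p = P(Z > -1.93) = 1 - Φ(-1.93) = 0.9732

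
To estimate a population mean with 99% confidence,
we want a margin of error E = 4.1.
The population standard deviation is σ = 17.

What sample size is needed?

z_0.005 = 2.576
n = (z×σ/E)² = (2.576×17/4.1)²
n = 114.0832
Round up: n = 115

Answer: n = 115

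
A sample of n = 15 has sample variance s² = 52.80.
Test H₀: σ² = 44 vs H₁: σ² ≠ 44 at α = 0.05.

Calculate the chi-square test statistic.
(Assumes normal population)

Answer: χ² = 16.8000, fail to reject H₀

Derivation:
df = n - 1 = 14
χ² = (n-1)s²/σ₀² = 14×52.80/44 = 16.8000
Critical values: χ²_{0.975,14} = 5.629, χ²_{0.025,14} = 26.119
Rejection region: χ² < 5.629 or χ² > 26.119
Decision: fail to reject H₀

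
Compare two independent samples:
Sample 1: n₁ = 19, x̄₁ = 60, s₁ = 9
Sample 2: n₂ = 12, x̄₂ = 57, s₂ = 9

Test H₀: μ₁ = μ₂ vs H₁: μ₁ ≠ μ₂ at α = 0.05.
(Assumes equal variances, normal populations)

Pooled variance: s²_p = [18×9² + 11×9²]/(29) = 81.0000
s_p = 9.0000
SE = s_p×√(1/n₁ + 1/n₂) = 9.0000×√(1/19 + 1/12) = 3.3186
t = (x̄₁ - x̄₂)/SE = (60 - 57)/3.3186 = 0.9040
df = 29, t-critical = ±2.045
Decision: fail to reject H₀

Answer: t = 0.9040, fail to reject H₀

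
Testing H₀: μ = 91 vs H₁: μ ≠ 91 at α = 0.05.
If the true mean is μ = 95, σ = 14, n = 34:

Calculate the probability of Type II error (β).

Answer: β ≈ 0.6155

Derivation:
SE = σ/√n = 14/√34 = 2.4010
Critical values: μ₀ ± z_0.025×SE = 91 ± 1.960×2.4010
Acceptance region: (86.2940, 95.7060)
Under H₁ (μ = 95): z_high = (95.7060 - 95)/2.4010 = 0.2940, z_low = (86.2940 - 95)/2.4010 = -3.6260
β = P(not reject | H₁) = Φ(0.2940) - Φ(-3.6260) ≈ 0.6155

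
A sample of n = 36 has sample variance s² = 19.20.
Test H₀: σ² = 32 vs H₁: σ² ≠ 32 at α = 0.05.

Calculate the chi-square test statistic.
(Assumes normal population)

df = n - 1 = 35
χ² = (n-1)s²/σ₀² = 35×19.20/32 = 21.0000
Critical values: χ²_{0.975,35} = 20.569, χ²_{0.025,35} = 53.203
Rejection region: χ² < 20.569 or χ² > 53.203
Decision: fail to reject H₀

Answer: χ² = 21.0000, fail to reject H₀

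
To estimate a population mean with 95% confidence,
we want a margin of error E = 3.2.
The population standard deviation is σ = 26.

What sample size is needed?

Answer: n = 254

Derivation:
z_0.025 = 1.960
n = (z×σ/E)² = (1.960×26/3.2)²
n = 253.6056
Round up: n = 254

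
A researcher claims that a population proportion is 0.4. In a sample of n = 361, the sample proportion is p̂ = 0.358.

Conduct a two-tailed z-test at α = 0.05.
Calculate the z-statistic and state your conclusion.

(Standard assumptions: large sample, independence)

H₀: p = 0.4, H₁: p ≠ 0.4
Standard error: SE = √(p₀(1-p₀)/n) = √(0.4×0.6/361) = 0.025784
z-statistic: z = (p̂ - p₀)/SE = (0.358 - 0.4)/0.025784 = -1.6289
Critical value: z_0.025 = ±1.960
p-value = 0.1033
Decision: fail to reject H₀ at α = 0.05

Answer: z = -1.6289, fail to reject H₀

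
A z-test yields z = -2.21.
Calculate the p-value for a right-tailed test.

Answer: p-value ≈ 0.9864

Derivation:
For z = -2.21:
p = P(Z > -2.21) = 1 - Φ(-2.21) = 0.9864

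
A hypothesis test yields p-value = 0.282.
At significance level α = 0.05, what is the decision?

Compare p-value to α:
0.282 ≥ 0.05
Decision: fail to reject H₀

Answer: fail to reject H₀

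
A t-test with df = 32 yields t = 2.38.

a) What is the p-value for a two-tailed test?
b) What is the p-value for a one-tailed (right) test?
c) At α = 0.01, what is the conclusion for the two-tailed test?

Using t-distribution with df = 32:
a) Two-tailed: p = 2×P(T > 2.38) = 0.0234
b) One-tailed: p = P(T > 2.38) = 0.0117
c) 0.0234 ≥ 0.01, fail to reject H₀

Answer: a) 0.0234, b) 0.0117, c) fail to reject H₀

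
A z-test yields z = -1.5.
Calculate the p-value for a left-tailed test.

Answer: p-value ≈ 0.0668

Derivation:
For z = -1.5:
p = P(Z < -1.5) = Φ(-1.5) = 0.0668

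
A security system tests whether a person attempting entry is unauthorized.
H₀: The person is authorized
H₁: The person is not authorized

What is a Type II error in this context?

Answer: Granting entry to an unauthorized person

Derivation:
Type I error (α): Rejecting H₀ when H₀ is true
Type II error (β): Failing to reject H₀ when H₁ is true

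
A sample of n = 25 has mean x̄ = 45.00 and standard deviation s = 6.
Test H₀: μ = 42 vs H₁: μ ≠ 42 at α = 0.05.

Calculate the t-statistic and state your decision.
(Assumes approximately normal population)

Answer: t = 2.5000, reject H₀

Derivation:
df = n - 1 = 24
SE = s/√n = 6/√25 = 1.2000
t = (x̄ - μ₀)/SE = (45.00 - 42)/1.2000 = 2.5000
Critical value: t_{0.025,24} = ±2.064
p-value ≈ 0.0197
Decision: reject H₀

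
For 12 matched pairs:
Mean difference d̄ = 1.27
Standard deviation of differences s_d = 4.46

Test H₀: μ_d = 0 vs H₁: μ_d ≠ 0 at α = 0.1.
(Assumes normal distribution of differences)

df = n - 1 = 11
SE = s_d/√n = 4.46/√12 = 1.2875
t = d̄/SE = 1.27/1.2875 = 0.9864
Critical value: t_{0.05,11} = ±1.796
p-value ≈ 0.3451
Decision: fail to reject H₀

Answer: t = 0.9864, fail to reject H₀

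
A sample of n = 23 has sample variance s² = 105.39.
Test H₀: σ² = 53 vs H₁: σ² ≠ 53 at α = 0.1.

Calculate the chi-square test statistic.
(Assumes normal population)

df = n - 1 = 22
χ² = (n-1)s²/σ₀² = 22×105.39/53 = 43.7468
Critical values: χ²_{0.95,22} = 12.338, χ²_{0.05,22} = 33.924
Rejection region: χ² < 12.338 or χ² > 33.924
Decision: reject H₀

Answer: χ² = 43.7468, reject H₀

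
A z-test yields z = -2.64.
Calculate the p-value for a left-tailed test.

For z = -2.64:
p = P(Z < -2.64) = Φ(-2.64) = 0.0041

Answer: p-value ≈ 0.0041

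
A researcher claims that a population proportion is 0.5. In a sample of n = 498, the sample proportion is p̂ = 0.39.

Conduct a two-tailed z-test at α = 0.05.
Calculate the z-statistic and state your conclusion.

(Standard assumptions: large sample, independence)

H₀: p = 0.5, H₁: p ≠ 0.5
Standard error: SE = √(p₀(1-p₀)/n) = √(0.5×0.5/498) = 0.022406
z-statistic: z = (p̂ - p₀)/SE = (0.39 - 0.5)/0.022406 = -4.9094
Critical value: z_0.025 = ±1.960
p-value < 0.0001
Decision: reject H₀ at α = 0.05

Answer: z = -4.9094, reject H₀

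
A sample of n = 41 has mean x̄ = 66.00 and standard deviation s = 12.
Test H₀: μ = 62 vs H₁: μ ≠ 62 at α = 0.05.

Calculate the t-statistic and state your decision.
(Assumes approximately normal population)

df = n - 1 = 40
SE = s/√n = 12/√41 = 1.8741
t = (x̄ - μ₀)/SE = (66.00 - 62)/1.8741 = 2.1344
Critical value: t_{0.025,40} = ±2.021
p-value ≈ 0.0390
Decision: reject H₀

Answer: t = 2.1344, reject H₀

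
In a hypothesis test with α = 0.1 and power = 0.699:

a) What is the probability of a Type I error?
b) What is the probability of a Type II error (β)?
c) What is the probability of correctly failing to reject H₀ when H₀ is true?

a) Type I error probability = α = 0.1
b) Power = P(reject H₀ | H₁ true) = 1 - β = 0.699, so Type II error probability = β = 1 - Power = 0.301
c) P(fail to reject H₀ | H₀ true) = 1 - α = 0.9

Answer: a) 0.1, b) 0.301, c) 0.9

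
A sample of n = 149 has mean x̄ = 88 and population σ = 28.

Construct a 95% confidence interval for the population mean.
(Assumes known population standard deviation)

Answer: (83.5042, 92.4958)

Derivation:
Confidence level: 95%, α = 0.05
z_0.025 = 1.960
SE = σ/√n = 28/√149 = 2.2938
Margin of error = 1.960 × 2.2938 = 4.4958
CI: x̄ ± margin = 88 ± 4.4958
CI: (83.5042, 92.4958)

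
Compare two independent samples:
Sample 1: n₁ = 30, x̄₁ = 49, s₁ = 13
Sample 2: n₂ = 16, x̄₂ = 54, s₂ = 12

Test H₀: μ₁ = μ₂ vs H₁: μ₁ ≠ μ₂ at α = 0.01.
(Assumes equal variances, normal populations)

Answer: t = -1.2750, fail to reject H₀

Derivation:
Pooled variance: s²_p = [29×13² + 15×12²]/(44) = 160.4773
s_p = 12.6680
SE = s_p×√(1/n₁ + 1/n₂) = 12.6680×√(1/30 + 1/16) = 3.9216
t = (x̄₁ - x̄₂)/SE = (49 - 54)/3.9216 = -1.2750
df = 44, t-critical = ±2.692
Decision: fail to reject H₀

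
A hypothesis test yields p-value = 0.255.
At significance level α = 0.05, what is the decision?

Answer: fail to reject H₀

Derivation:
Compare p-value to α:
0.255 ≥ 0.05
Decision: fail to reject H₀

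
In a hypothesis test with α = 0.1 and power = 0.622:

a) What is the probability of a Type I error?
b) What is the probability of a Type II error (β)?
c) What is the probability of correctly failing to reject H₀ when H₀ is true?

a) Type I error probability = α = 0.1
b) Power = P(reject H₀ | H₁ true) = 1 - β = 0.622, so Type II error probability = β = 1 - Power = 0.378
c) P(fail to reject H₀ | H₀ true) = 1 - α = 0.9

Answer: a) 0.1, b) 0.378, c) 0.9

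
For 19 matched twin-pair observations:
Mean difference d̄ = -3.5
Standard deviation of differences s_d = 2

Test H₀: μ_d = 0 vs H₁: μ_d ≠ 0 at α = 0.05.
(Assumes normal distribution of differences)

Answer: t = -7.6286, reject H₀

Derivation:
df = n - 1 = 18
SE = s_d/√n = 2/√19 = 0.4588
t = d̄/SE = -3.5/0.4588 = -7.6286
Critical value: t_{0.025,18} = ±2.101
p-value < 0.0001
Decision: reject H₀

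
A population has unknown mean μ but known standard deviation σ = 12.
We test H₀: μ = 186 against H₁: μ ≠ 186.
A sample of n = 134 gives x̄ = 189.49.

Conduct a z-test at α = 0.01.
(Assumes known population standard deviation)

Answer: z = 3.3668, reject H₀

Derivation:
Standard error: SE = σ/√n = 12/√134 = 1.0366
z-statistic: z = (x̄ - μ₀)/SE = (189.49 - 186)/1.0366 = 3.3668
Critical value: ±2.576
p-value = 0.0008
Decision: reject H₀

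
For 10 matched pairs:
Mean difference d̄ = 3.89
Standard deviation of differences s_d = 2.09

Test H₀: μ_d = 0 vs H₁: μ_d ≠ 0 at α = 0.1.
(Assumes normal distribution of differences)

df = n - 1 = 9
SE = s_d/√n = 2.09/√10 = 0.6609
t = d̄/SE = 3.89/0.6609 = 5.8859
Critical value: t_{0.05,9} = ±1.833
p-value ≈ 0.0002
Decision: reject H₀

Answer: t = 5.8859, reject H₀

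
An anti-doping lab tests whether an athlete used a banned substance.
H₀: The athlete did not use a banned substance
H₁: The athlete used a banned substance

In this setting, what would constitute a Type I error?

Type I error: rejecting H₀ when it is actually true (false positive).
Type II error: failing to reject H₀ when H₁ is actually true (false negative).

Answer: Falsely accusing a clean athlete of doping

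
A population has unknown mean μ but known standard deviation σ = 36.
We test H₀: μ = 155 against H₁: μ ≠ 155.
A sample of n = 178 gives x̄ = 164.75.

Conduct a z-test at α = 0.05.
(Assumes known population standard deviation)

Answer: z = 3.6134, reject H₀

Derivation:
Standard error: SE = σ/√n = 36/√178 = 2.6983
z-statistic: z = (x̄ - μ₀)/SE = (164.75 - 155)/2.6983 = 3.6134
Critical value: ±1.960
p-value = 0.0003
Decision: reject H₀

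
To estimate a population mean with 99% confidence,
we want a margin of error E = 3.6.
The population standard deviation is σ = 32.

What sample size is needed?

Answer: n = 525

Derivation:
z_0.005 = 2.576
n = (z×σ/E)² = (2.576×32/3.6)²
n = 524.3082
Round up: n = 525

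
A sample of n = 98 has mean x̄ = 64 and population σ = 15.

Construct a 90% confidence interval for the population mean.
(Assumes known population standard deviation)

Answer: (61.5075, 66.4925)

Derivation:
Confidence level: 90%, α = 0.1
z_0.05 = 1.645
SE = σ/√n = 15/√98 = 1.5152
Margin of error = 1.645 × 1.5152 = 2.4925
CI: x̄ ± margin = 64 ± 2.4925
CI: (61.5075, 66.4925)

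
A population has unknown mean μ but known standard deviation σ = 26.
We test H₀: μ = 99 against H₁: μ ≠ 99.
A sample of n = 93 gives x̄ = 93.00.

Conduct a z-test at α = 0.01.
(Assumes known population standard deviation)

Standard error: SE = σ/√n = 26/√93 = 2.6961
z-statistic: z = (x̄ - μ₀)/SE = (93.00 - 99)/2.6961 = -2.2254
Critical value: ±2.576
p-value = 0.0261
Decision: fail to reject H₀

Answer: z = -2.2254, fail to reject H₀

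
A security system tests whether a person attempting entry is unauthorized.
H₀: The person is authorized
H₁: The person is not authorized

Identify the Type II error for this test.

Answer: Granting entry to an unauthorized person

Derivation:
Type I error (α): Rejecting H₀ when H₀ is true
Type II error (β): Failing to reject H₀ when H₁ is true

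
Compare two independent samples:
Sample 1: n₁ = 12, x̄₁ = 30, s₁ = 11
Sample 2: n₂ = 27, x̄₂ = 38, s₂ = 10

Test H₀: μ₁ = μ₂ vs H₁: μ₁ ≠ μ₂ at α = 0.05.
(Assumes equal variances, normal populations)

Pooled variance: s²_p = [11×11² + 26×10²]/(37) = 106.2432
s_p = 10.3074
SE = s_p×√(1/n₁ + 1/n₂) = 10.3074×√(1/12 + 1/27) = 3.5761
t = (x̄₁ - x̄₂)/SE = (30 - 38)/3.5761 = -2.2371
df = 37, t-critical = ±2.026
Decision: reject H₀

Answer: t = -2.2371, reject H₀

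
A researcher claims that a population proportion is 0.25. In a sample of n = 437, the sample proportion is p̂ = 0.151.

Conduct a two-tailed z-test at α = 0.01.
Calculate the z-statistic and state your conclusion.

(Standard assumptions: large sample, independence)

Answer: z = -4.7794, reject H₀

Derivation:
H₀: p = 0.25, H₁: p ≠ 0.25
Standard error: SE = √(p₀(1-p₀)/n) = √(0.25×0.75/437) = 0.020714
z-statistic: z = (p̂ - p₀)/SE = (0.151 - 0.25)/0.020714 = -4.7794
Critical value: z_0.005 = ±2.576
p-value < 0.0001
Decision: reject H₀ at α = 0.01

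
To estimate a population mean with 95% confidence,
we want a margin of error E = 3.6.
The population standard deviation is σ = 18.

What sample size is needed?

z_0.025 = 1.960
n = (z×σ/E)² = (1.960×18/3.6)²
n = 96.0400
Round up: n = 97

Answer: n = 97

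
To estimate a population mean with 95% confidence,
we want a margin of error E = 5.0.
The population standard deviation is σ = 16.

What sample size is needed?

z_0.025 = 1.960
n = (z×σ/E)² = (1.960×16/5.0)²
n = 39.3380
Round up: n = 40

Answer: n = 40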